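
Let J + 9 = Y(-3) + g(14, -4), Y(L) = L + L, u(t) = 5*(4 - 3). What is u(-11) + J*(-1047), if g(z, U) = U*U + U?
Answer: 3146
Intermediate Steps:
u(t) = 5 (u(t) = 5*1 = 5)
g(z, U) = U + U**2 (g(z, U) = U**2 + U = U + U**2)
Y(L) = 2*L
J = -3 (J = -9 + (2*(-3) - 4*(1 - 4)) = -9 + (-6 - 4*(-3)) = -9 + (-6 + 12) = -9 + 6 = -3)
u(-11) + J*(-1047) = 5 - 3*(-1047) = 5 + 3141 = 3146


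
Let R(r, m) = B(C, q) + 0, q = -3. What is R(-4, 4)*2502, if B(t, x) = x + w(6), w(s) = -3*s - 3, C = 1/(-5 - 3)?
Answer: -60048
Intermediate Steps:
C = -⅛ (C = 1/(-8) = -⅛ ≈ -0.12500)
w(s) = -3 - 3*s
B(t, x) = -21 + x (B(t, x) = x + (-3 - 3*6) = x + (-3 - 18) = x - 21 = -21 + x)
R(r, m) = -24 (R(r, m) = (-21 - 3) + 0 = -24 + 0 = -24)
R(-4, 4)*2502 = -24*2502 = -60048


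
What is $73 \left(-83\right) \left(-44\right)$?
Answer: $266596$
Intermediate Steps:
$73 \left(-83\right) \left(-44\right) = \left(-6059\right) \left(-44\right) = 266596$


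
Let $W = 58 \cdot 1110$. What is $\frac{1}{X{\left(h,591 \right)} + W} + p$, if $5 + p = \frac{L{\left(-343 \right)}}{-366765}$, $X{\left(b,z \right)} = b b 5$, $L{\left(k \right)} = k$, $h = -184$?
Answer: $- \frac{1748616479}{349789020} \approx -4.9991$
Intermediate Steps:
$W = 64380$
$X{\left(b,z \right)} = 5 b^{2}$ ($X{\left(b,z \right)} = b^{2} \cdot 5 = 5 b^{2}$)
$p = - \frac{37418}{7485}$ ($p = -5 - \frac{343}{-366765} = -5 - - \frac{7}{7485} = -5 + \frac{7}{7485} = - \frac{37418}{7485} \approx -4.9991$)
$\frac{1}{X{\left(h,591 \right)} + W} + p = \frac{1}{5 \left(-184\right)^{2} + 64380} - \frac{37418}{7485} = \frac{1}{5 \cdot 33856 + 64380} - \frac{37418}{7485} = \frac{1}{169280 + 64380} - \frac{37418}{7485} = \frac{1}{233660} - \frac{37418}{7485} = - \frac{1748616479}{349789020}$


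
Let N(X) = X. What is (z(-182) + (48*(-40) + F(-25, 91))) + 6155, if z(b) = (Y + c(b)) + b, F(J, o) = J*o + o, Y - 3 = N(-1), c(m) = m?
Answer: 1689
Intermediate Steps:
Y = 2 (Y = 3 - 1 = 2)
F(J, o) = o + J*o
z(b) = 2 + 2*b (z(b) = (2 + b) + b = 2 + 2*b)
(z(-182) + (48*(-40) + F(-25, 91))) + 6155 = ((2 + 2*(-182)) + (48*(-40) + 91*(1 - 25))) + 6155 = ((2 - 364) + (-1920 + 91*(-24))) + 6155 = (-362 + (-1920 - 2184)) + 6155 = (-362 - 4104) + 6155 = -4466 + 6155 = 1689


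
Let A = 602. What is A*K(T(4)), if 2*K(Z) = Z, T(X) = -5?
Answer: -1505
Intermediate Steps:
K(Z) = Z/2
A*K(T(4)) = 602*((½)*(-5)) = 602*(-5/2) = -1505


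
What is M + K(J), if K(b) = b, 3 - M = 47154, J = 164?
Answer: -46987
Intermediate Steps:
M = -47151 (M = 3 - 1*47154 = 3 - 47154 = -47151)
M + K(J) = -47151 + 164 = -46987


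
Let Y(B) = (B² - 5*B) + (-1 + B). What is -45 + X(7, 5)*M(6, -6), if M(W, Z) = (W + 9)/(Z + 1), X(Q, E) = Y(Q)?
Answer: -105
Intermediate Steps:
Y(B) = -1 + B² - 4*B
X(Q, E) = -1 + Q² - 4*Q
M(W, Z) = (9 + W)/(1 + Z)
-45 + X(7, 5)*M(6, -6) = -45 + (-1 + 7² - 4*7)*((9 + 6)/(1 - 6)) = -45 + (-1 + 49 - 28)*(15/(-5)) = -45 + 20*(-⅕*15) = -45 + 20*(-3) = -45 - 60 = -105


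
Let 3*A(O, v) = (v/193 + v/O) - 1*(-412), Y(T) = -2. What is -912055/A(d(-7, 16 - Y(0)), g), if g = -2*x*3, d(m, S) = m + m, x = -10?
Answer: -3696558915/551242 ≈ -6705.9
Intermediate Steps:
d(m, S) = 2*m
g = 60 (g = -2*(-10)*3 = 20*3 = 60)
A(O, v) = 412/3 + v/579 + v/(3*O) (A(O, v) = ((v/193 + v/O) - 1*(-412))/3 = ((v*(1/193) + v/O) + 412)/3 = ((v/193 + v/O) + 412)/3 = (412 + v/193 + v/O)/3 = 412/3 + v/579 + v/(3*O))
-912055/A(d(-7, 16 - Y(0)), g) = -912055*(-8106/(193*60 + (2*(-7))*(79516 + 60))) = -912055*(-8106/(11580 - 14*79576)) = -912055*(-8106/(11580 - 1114064)) = -912055/((1/579)*(-1/14)*(-1102484)) = -912055/551242/4053 = -912055*4053/551242 = -3696558915/551242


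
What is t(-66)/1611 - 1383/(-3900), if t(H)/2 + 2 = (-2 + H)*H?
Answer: 12406271/2094300 ≈ 5.9238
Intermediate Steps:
t(H) = -4 + 2*H*(-2 + H) (t(H) = -4 + 2*((-2 + H)*H) = -4 + 2*(H*(-2 + H)) = -4 + 2*H*(-2 + H))
t(-66)/1611 - 1383/(-3900) = (-4 - 4*(-66) + 2*(-66)**2)/1611 - 1383/(-3900) = (-4 + 264 + 2*4356)*(1/1611) - 1383*(-1/3900) = (-4 + 264 + 8712)*(1/1611) + 461/1300 = 8972*(1/1611) + 461/1300 = 8972/1611 + 461/1300 = 12406271/2094300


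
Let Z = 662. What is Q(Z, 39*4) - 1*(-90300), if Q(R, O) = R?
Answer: 90962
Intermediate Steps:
Q(Z, 39*4) - 1*(-90300) = 662 - 1*(-90300) = 662 + 90300 = 90962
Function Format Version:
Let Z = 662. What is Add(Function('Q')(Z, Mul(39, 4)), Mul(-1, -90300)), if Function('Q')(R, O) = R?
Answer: 90962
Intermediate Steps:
Add(Function('Q')(Z, Mul(39, 4)), Mul(-1, -90300)) = Add(662, Mul(-1, -90300)) = Add(662, 90300) = 90962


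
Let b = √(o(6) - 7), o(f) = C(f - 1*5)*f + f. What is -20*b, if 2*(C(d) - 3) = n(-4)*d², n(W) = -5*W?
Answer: -20*√77 ≈ -175.50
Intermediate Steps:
C(d) = 3 + 10*d² (C(d) = 3 + ((-5*(-4))*d²)/2 = 3 + (20*d²)/2 = 3 + 10*d²)
o(f) = f + f*(3 + 10*(-5 + f)²) (o(f) = (3 + 10*(f - 1*5)²)*f + f = (3 + 10*(f - 5)²)*f + f = (3 + 10*(-5 + f)²)*f + f = f*(3 + 10*(-5 + f)²) + f = f + f*(3 + 10*(-5 + f)²))
b = √77 (b = √(2*6*(2 + 5*(-5 + 6)²) - 7) = √(2*6*(2 + 5*1²) - 7) = √(2*6*(2 + 5*1) - 7) = √(2*6*(2 + 5) - 7) = √(2*6*7 - 7) = √(84 - 7) = √77 ≈ 8.7750)
-20*b = -20*√77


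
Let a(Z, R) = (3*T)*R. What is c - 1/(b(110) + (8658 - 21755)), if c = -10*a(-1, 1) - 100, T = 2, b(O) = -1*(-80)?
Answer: -2082719/13017 ≈ -160.00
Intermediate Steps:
b(O) = 80
a(Z, R) = 6*R (a(Z, R) = (3*2)*R = 6*R)
c = -160 (c = -60 - 100 = -160)
c - 1/(b(110) + (8658 - 21755)) = -160 - 1/(80 + (8658 - 21755)) = -160 - 1/(80 - 13097) = -160 - 1/(-13017) = -160 - 1*(-1/13017) = -160 + 1/13017 = -2082719/13017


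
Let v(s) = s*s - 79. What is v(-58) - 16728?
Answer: -13443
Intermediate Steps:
v(s) = -79 + s² (v(s) = s² - 79 = -79 + s²)
v(-58) - 16728 = (-79 + (-58)²) - 16728 = (-79 + 3364) - 16728 = 3285 - 16728 = -13443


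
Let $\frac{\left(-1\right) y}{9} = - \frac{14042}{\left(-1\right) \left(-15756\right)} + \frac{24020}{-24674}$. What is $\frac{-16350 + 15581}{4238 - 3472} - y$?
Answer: $- \frac{8488199407}{477232171} \approx -17.786$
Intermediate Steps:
$y = \frac{41822967}{2492074}$ ($y = - 9 \left(- \frac{14042}{\left(-1\right) \left(-15756\right)} + \frac{24020}{-24674}\right) = - 9 \left(- \frac{14042}{15756} + 24020 \left(- \frac{1}{24674}\right)\right) = - 9 \left(\left(-14042\right) \frac{1}{15756} - \frac{12010}{12337}\right) = - 9 \left(- \frac{7021}{7878} - \frac{12010}{12337}\right) = \left(-9\right) \left(- \frac{13940989}{7476222}\right) = \frac{41822967}{2492074} \approx 16.782$)
$\frac{-16350 + 15581}{4238 - 3472} - y = \frac{-16350 + 15581}{4238 - 3472} - \frac{41822967}{2492074} = - \frac{769}{766} - \frac{41822967}{2492074} = - \frac{8488199407}{477232171}$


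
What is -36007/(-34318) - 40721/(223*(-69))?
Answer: 1951502987/528051066 ≈ 3.6957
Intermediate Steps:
-36007/(-34318) - 40721/(223*(-69)) = -36007*(-1/34318) - 40721/(-15387) = 36007/34318 - 40721*(-1/15387) = 36007/34318 + 40721/15387 = 1951502987/528051066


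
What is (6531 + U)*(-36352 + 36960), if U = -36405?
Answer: -18163392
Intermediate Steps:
(6531 + U)*(-36352 + 36960) = (6531 - 36405)*(-36352 + 36960) = -29874*608 = -18163392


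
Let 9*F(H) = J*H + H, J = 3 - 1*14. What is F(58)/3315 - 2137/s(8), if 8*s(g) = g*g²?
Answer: -12758903/381888 ≈ -33.410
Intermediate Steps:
J = -11 (J = 3 - 14 = -11)
F(H) = -10*H/9 (F(H) = (-11*H + H)/9 = (-10*H)/9 = -10*H/9)
s(g) = g³/8 (s(g) = (g*g²)/8 = g³/8)
F(58)/3315 - 2137/s(8) = -10/9*58/3315 - 2137/((⅛)*8³) = -580/9*1/3315 - 2137/((⅛)*512) = -116/5967 - 2137/64 = -12758903/381888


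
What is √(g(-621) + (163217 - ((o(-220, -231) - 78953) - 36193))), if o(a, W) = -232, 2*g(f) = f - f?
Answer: 3*√30955 ≈ 527.82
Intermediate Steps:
g(f) = 0 (g(f) = (f - f)/2 = (½)*0 = 0)
√(g(-621) + (163217 - ((o(-220, -231) - 78953) - 36193))) = √(0 + (163217 - ((-232 - 78953) - 36193))) = √(0 + (163217 - (-79185 - 36193))) = √(0 + (163217 - 1*(-115378))) = √(0 + (163217 + 115378)) = √(0 + 278595) = √278595 = 3*√30955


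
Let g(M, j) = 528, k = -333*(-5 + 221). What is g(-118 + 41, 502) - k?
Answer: 72456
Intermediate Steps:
k = -71928 (k = -333*216 = -71928)
g(-118 + 41, 502) - k = 528 - 1*(-71928) = 528 + 71928 = 72456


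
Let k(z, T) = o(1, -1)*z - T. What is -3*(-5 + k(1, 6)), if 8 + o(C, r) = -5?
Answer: 72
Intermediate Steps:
o(C, r) = -13 (o(C, r) = -8 - 5 = -13)
k(z, T) = -T - 13*z (k(z, T) = -13*z - T = -T - 13*z)
-3*(-5 + k(1, 6)) = -3*(-5 + (-1*6 - 13*1)) = -3*(-5 + (-6 - 13)) = -3*(-5 - 19) = -3*(-24) = 72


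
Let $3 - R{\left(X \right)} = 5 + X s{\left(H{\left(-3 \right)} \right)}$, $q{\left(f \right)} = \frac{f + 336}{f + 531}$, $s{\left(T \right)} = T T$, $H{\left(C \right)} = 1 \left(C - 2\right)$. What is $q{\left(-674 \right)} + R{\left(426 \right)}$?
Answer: $- \frac{117146}{11} \approx -10650.0$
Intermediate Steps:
$H{\left(C \right)} = -2 + C$ ($H{\left(C \right)} = 1 \left(-2 + C\right) = -2 + C$)
$s{\left(T \right)} = T^{2}$
$q{\left(f \right)} = \frac{336 + f}{531 + f}$
$R{\left(X \right)} = -2 - 25 X$ ($R{\left(X \right)} = 3 - \left(5 + X \left(-2 - 3\right)^{2}\right) = 3 - \left(5 + X \left(-5\right)^{2}\right) = 3 - \left(5 + X 25\right) = 3 - \left(5 + 25 X\right) = -2 - 25 X$)
$q{\left(-674 \right)} + R{\left(426 \right)} = \frac{336 - 674}{531 - 674} - 10652 = \frac{1}{-143} \left(-338\right) - 10652 = \left(- \frac{1}{143}\right) \left(-338\right) - 10652 = \frac{26}{11} - 10652 = - \frac{117146}{11}$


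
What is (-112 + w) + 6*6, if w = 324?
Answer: 248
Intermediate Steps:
(-112 + w) + 6*6 = (-112 + 324) + 6*6 = 212 + 36 = 248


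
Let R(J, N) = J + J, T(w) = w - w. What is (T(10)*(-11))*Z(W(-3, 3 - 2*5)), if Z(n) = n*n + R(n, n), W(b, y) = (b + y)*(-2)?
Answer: 0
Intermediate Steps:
T(w) = 0
R(J, N) = 2*J
W(b, y) = -2*b - 2*y
Z(n) = n² + 2*n (Z(n) = n*n + 2*n = n² + 2*n)
(T(10)*(-11))*Z(W(-3, 3 - 2*5)) = (0*(-11))*((-2*(-3) - 2*(3 - 2*5))*(2 + (-2*(-3) - 2*(3 - 2*5)))) = 0*((6 - 2*(3 - 10))*(2 + (6 - 2*(3 - 10)))) = 0*((6 - 2*(-7))*(2 + (6 - 2*(-7)))) = 0*((6 + 14)*(2 + (6 + 14))) = 0*(20*(2 + 20)) = 0*(20*22) = 0*440 = 0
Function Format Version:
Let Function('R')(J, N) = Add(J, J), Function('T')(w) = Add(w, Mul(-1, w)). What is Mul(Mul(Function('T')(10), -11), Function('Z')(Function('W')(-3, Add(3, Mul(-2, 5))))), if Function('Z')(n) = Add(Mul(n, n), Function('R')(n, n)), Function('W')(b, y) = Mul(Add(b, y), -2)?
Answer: 0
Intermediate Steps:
Function('T')(w) = 0
Function('R')(J, N) = Mul(2, J)
Function('W')(b, y) = Add(Mul(-2, b), Mul(-2, y))
Function('Z')(n) = Add(Pow(n, 2), Mul(2, n)) (Function('Z')(n) = Add(Mul(n, n), Mul(2, n)) = Add(Pow(n, 2), Mul(2, n)))
Mul(Mul(Function('T')(10), -11), Function('Z')(Function('W')(-3, Add(3, Mul(-2, 5))))) = Mul(Mul(0, -11), Mul(Add(Mul(-2, -3), Mul(-2, Add(3, Mul(-2, 5)))), Add(2, Add(Mul(-2, -3), Mul(-2, Add(3, Mul(-2, 5))))))) = Mul(0, Mul(Add(6, Mul(-2, Add(3, -10))), Add(2, Add(6, Mul(-2, Add(3, -10)))))) = Mul(0, Mul(Add(6, Mul(-2, -7)), Add(2, Add(6, Mul(-2, -7))))) = Mul(0, Mul(Add(6, 14), Add(2, Add(6, 14)))) = Mul(0, Mul(20, Add(2, 20))) = Mul(0, Mul(20, 22)) = Mul(0, 440) = 0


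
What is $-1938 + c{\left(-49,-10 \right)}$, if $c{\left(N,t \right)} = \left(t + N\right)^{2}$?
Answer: $1543$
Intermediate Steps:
$c{\left(N,t \right)} = \left(N + t\right)^{2}$
$-1938 + c{\left(-49,-10 \right)} = -1938 + \left(-49 - 10\right)^{2} = -1938 + \left(-59\right)^{2} = -1938 + 3481 = 1543$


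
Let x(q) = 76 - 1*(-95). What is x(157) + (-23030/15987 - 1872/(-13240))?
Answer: 4490027243/26458485 ≈ 169.70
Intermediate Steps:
x(q) = 171 (x(q) = 76 + 95 = 171)
x(157) + (-23030/15987 - 1872/(-13240)) = 171 + (-23030/15987 - 1872/(-13240)) = 171 + (-23030*1/15987 - 1872*(-1/13240)) = 171 + (-23030/15987 + 234/1655) = 171 - 34373692/26458485 = 4490027243/26458485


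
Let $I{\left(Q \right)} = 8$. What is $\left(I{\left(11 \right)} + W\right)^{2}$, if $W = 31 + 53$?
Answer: $8464$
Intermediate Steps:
$W = 84$
$\left(I{\left(11 \right)} + W\right)^{2} = \left(8 + 84\right)^{2} = 92^{2} = 8464$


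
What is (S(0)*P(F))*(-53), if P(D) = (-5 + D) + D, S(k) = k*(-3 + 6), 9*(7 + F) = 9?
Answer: 0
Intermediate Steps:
F = -6 (F = -7 + (1/9)*9 = -7 + 1 = -6)
S(k) = 3*k (S(k) = k*3 = 3*k)
P(D) = -5 + 2*D
(S(0)*P(F))*(-53) = ((3*0)*(-5 + 2*(-6)))*(-53) = (0*(-5 - 12))*(-53) = (0*(-17))*(-53) = 0*(-53) = 0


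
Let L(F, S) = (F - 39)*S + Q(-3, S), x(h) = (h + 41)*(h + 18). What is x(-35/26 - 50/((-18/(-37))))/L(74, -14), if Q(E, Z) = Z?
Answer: -42525709/3942432 ≈ -10.787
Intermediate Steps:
x(h) = (18 + h)*(41 + h) (x(h) = (41 + h)*(18 + h) = (18 + h)*(41 + h))
L(F, S) = S + S*(-39 + F) (L(F, S) = (F - 39)*S + S = (-39 + F)*S + S = S*(-39 + F) + S = S + S*(-39 + F))
x(-35/26 - 50/((-18/(-37))))/L(74, -14) = (738 + (-35/26 - 50/((-18/(-37))))**2 + 59*(-35/26 - 50/((-18/(-37)))))/((-14*(-38 + 74))) = (738 + (-35*1/26 - 50/((-18*(-1/37))))**2 + 59*(-35*1/26 - 50/((-18*(-1/37)))))/((-14*36)) = (738 + (-35/26 - 50/18/37)**2 + 59*(-35/26 - 50/18/37))/(-504) = (738 + (-35/26 - 50*37/18)**2 + 59*(-35/26 - 50*37/18))*(-1/504) = (738 + (-35/26 - 925/9)**2 + 59*(-35/26 - 925/9))*(-1/504) = (738 + (-24365/234)**2 + 59*(-24365/234))*(-1/504) = (738 + 593653225/54756 - 1437535/234)*(-1/504) = (297679963/54756)*(-1/504) = -42525709/3942432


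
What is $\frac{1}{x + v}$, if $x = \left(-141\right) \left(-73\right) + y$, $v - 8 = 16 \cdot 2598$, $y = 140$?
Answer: $\frac{1}{52009} \approx 1.9227 \cdot 10^{-5}$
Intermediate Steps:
$v = 41576$ ($v = 8 + 16 \cdot 2598 = 8 + 41568 = 41576$)
$x = 10433$ ($x = \left(-141\right) \left(-73\right) + 140 = 10293 + 140 = 10433$)
$\frac{1}{x + v} = \frac{1}{10433 + 41576} = \frac{1}{52009}$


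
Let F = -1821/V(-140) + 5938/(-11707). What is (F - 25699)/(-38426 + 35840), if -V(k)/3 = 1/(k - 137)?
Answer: 378211234/5045717 ≈ 74.957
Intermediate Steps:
V(k) = -3/(-137 + k) (V(k) = -3/(k - 137) = -3/(-137 + k))
F = -1968409211/11707 (F = -1821/((-3/(-137 - 140))) + 5938/(-11707) = -1821/((-3/(-277))) + 5938*(-1/11707) = -1821/((-3*(-1/277))) - 5938/11707 = -1821/3/277 - 5938/11707 = -1821*277/3 - 5938/11707 = -168139 - 5938/11707 = -1968409211/11707 ≈ -1.6814e+5)
(F - 25699)/(-38426 + 35840) = (-1968409211/11707 - 25699)/(-38426 + 35840) = -2269267404/11707/(-2586) = -2269267404/11707*(-1/2586) = 378211234/5045717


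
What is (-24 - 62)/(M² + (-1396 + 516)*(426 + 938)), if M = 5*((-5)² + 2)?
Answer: 86/1182095 ≈ 7.2752e-5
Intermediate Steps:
M = 135 (M = 5*(25 + 2) = 5*27 = 135)
(-24 - 62)/(M² + (-1396 + 516)*(426 + 938)) = (-24 - 62)/(135² + (-1396 + 516)*(426 + 938)) = -86/(18225 - 880*1364) = -86/(18225 - 1200320) = -86/(-1182095) = -1/1182095*(-86) = 86/1182095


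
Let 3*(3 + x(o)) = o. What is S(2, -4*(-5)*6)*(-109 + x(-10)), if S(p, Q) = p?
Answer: -692/3 ≈ -230.67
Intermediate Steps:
x(o) = -3 + o/3
S(2, -4*(-5)*6)*(-109 + x(-10)) = 2*(-109 + (-3 + (1/3)*(-10))) = 2*(-109 + (-3 - 10/3)) = 2*(-109 - 19/3) = 2*(-346/3) = -692/3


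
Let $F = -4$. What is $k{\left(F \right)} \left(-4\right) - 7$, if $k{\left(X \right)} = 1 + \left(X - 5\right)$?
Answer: $25$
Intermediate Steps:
$k{\left(X \right)} = -4 + X$ ($k{\left(X \right)} = 1 + \left(-5 + X\right) = -4 + X$)
$k{\left(F \right)} \left(-4\right) - 7 = \left(-4 - 4\right) \left(-4\right) - 7 = \left(-8\right) \left(-4\right) - 7 = 32 - 7 = 25$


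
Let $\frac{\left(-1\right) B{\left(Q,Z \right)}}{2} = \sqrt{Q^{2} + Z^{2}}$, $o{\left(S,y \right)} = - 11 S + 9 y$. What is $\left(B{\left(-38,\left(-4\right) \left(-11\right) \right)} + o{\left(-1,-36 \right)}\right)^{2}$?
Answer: $111489 + 32552 \sqrt{5} \approx 1.8428 \cdot 10^{5}$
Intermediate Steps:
$B{\left(Q,Z \right)} = - 2 \sqrt{Q^{2} + Z^{2}}$
$\left(B{\left(-38,\left(-4\right) \left(-11\right) \right)} + o{\left(-1,-36 \right)}\right)^{2} = \left(- 2 \sqrt{\left(-38\right)^{2} + \left(\left(-4\right) \left(-11\right)\right)^{2}} + \left(\left(-11\right) \left(-1\right) + 9 \left(-36\right)\right)\right)^{2} = \left(- 2 \sqrt{1444 + 44^{2}} + \left(11 - 324\right)\right)^{2} = \left(- 2 \sqrt{1444 + 1936} - 313\right)^{2} = \left(- 2 \sqrt{3380} - 313\right)^{2} = \left(- 2 \cdot 26 \sqrt{5} - 313\right)^{2} = \left(- 52 \sqrt{5} - 313\right)^{2} = \left(-313 - 52 \sqrt{5}\right)^{2}$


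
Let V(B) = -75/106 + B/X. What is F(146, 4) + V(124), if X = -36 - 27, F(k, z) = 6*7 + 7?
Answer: 309353/6678 ≈ 46.324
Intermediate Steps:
F(k, z) = 49 (F(k, z) = 42 + 7 = 49)
X = -63
V(B) = -75/106 - B/63 (V(B) = -75/106 + B/(-63) = -75*1/106 + B*(-1/63) = -75/106 - B/63)
F(146, 4) + V(124) = 49 + (-75/106 - 1/63*124) = 49 + (-75/106 - 124/63) = 49 - 17869/6678 = 309353/6678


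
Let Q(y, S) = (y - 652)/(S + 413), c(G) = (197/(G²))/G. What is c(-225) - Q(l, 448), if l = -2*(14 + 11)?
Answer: 2665349711/3269109375 ≈ 0.81531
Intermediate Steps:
c(G) = 197/G³ (c(G) = (197/G²)/G = 197/G³)
l = -50 (l = -2*25 = -50)
Q(y, S) = (-652 + y)/(413 + S)
c(-225) - Q(l, 448) = 197/(-225)³ - (-652 - 50)/(413 + 448) = 197*(-1/11390625) - (-702)/861 = -197/11390625 - (-702)/861 = -197/11390625 - 1*(-234/287) = -197/11390625 + 234/287 = 2665349711/3269109375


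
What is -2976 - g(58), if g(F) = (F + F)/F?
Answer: -2978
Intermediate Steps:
g(F) = 2 (g(F) = (2*F)/F = 2)
-2976 - g(58) = -2976 - 1*2 = -2976 - 2 = -2978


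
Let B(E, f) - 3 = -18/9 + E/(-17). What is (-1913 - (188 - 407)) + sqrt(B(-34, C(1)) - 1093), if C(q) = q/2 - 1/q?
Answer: -1694 + I*sqrt(1090) ≈ -1694.0 + 33.015*I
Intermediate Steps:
C(q) = q/2 - 1/q (C(q) = q*(1/2) - 1/q = q/2 - 1/q)
B(E, f) = 1 - E/17 (B(E, f) = 3 + (-18/9 + E/(-17)) = 3 + (-18*1/9 + E*(-1/17)) = 3 + (-2 - E/17) = 1 - E/17)
(-1913 - (188 - 407)) + sqrt(B(-34, C(1)) - 1093) = (-1913 - (188 - 407)) + sqrt((1 - 1/17*(-34)) - 1093) = (-1913 - 1*(-219)) + sqrt((1 + 2) - 1093) = (-1913 + 219) + sqrt(3 - 1093) = -1694 + sqrt(-1090) = -1694 + I*sqrt(1090)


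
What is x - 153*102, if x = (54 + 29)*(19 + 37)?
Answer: -10958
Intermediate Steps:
x = 4648 (x = 83*56 = 4648)
x - 153*102 = 4648 - 153*102 = 4648 - 15606 = -10958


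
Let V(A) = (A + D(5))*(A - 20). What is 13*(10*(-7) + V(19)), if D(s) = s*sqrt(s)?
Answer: -1157 - 65*sqrt(5) ≈ -1302.3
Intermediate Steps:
D(s) = s**(3/2)
V(A) = (-20 + A)*(A + 5*sqrt(5)) (V(A) = (A + 5**(3/2))*(A - 20) = (A + 5*sqrt(5))*(-20 + A) = (-20 + A)*(A + 5*sqrt(5)))
13*(10*(-7) + V(19)) = 13*(10*(-7) + (19**2 - 100*sqrt(5) - 20*19 + 5*19*sqrt(5))) = 13*(-70 + (361 - 100*sqrt(5) - 380 + 95*sqrt(5))) = 13*(-70 + (-19 - 5*sqrt(5))) = 13*(-89 - 5*sqrt(5)) = -1157 - 65*sqrt(5)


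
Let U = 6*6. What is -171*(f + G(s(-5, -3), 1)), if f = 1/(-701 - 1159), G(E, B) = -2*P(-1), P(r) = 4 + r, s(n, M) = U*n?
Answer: 636177/620 ≈ 1026.1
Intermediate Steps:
U = 36
s(n, M) = 36*n
G(E, B) = -6 (G(E, B) = -2*(4 - 1) = -2*3 = -6)
f = -1/1860 (f = 1/(-1860) = -1/1860 ≈ -0.00053763)
-171*(f + G(s(-5, -3), 1)) = -171*(-1/1860 - 6) = -171*(-11161/1860) = 636177/620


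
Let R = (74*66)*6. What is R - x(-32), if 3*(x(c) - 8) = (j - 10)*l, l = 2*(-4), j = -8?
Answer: 29248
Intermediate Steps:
R = 29304 (R = 4884*6 = 29304)
l = -8
x(c) = 56 (x(c) = 8 + ((-8 - 10)*(-8))/3 = 8 + (-18*(-8))/3 = 8 + (1/3)*144 = 8 + 48 = 56)
R - x(-32) = 29304 - 1*56 = 29304 - 56 = 29248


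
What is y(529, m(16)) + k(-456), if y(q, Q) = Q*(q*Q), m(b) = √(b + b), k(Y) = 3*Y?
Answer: 15560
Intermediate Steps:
m(b) = √2*√b (m(b) = √(2*b) = √2*√b)
y(q, Q) = q*Q² (y(q, Q) = Q*(Q*q) = q*Q²)
y(529, m(16)) + k(-456) = 529*(√2*√16)² + 3*(-456) = 529*(√2*4)² - 1368 = 529*(4*√2)² - 1368 = 529*32 - 1368 = 16928 - 1368 = 15560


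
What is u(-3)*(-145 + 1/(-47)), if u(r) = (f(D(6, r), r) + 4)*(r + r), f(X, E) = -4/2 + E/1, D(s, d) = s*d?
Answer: -40896/47 ≈ -870.13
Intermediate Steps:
D(s, d) = d*s
f(X, E) = -2 + E (f(X, E) = -4*½ + E*1 = -2 + E)
u(r) = 2*r*(2 + r) (u(r) = ((-2 + r) + 4)*(r + r) = (2 + r)*(2*r) = 2*r*(2 + r))
u(-3)*(-145 + 1/(-47)) = (2*(-3)*(2 - 3))*(-145 + 1/(-47)) = (2*(-3)*(-1))*(-145 - 1/47) = 6*(-6816/47) = -40896/47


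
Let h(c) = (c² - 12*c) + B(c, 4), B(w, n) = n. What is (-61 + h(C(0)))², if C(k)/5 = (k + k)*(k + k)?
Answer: 3249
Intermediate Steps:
C(k) = 20*k² (C(k) = 5*((k + k)*(k + k)) = 5*((2*k)*(2*k)) = 5*(4*k²) = 20*k²)
h(c) = 4 + c² - 12*c (h(c) = (c² - 12*c) + 4 = 4 + c² - 12*c)
(-61 + h(C(0)))² = (-61 + (4 + (20*0²)² - 240*0²))² = (-61 + (4 + (20*0)² - 240*0))² = (-61 + (4 + 0² - 12*0))² = (-61 + (4 + 0 + 0))² = (-61 + 4)² = (-57)² = 3249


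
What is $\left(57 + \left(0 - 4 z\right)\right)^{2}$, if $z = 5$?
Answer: $1369$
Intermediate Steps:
$\left(57 + \left(0 - 4 z\right)\right)^{2} = \left(57 + \left(0 - 20\right)\right)^{2} = \left(57 - 20\right)^{2} = 37^{2} = 1369$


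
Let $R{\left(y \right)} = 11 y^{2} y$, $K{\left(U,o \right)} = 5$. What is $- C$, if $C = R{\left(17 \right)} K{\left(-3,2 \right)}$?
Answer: $-270215$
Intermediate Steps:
$R{\left(y \right)} = 11 y^{3}$
$C = 270215$ ($C = 11 \cdot 17^{3} \cdot 5 = 11 \cdot 4913 \cdot 5 = 54043 \cdot 5 = 270215$)
$- C = \left(-1\right) 270215 = -270215$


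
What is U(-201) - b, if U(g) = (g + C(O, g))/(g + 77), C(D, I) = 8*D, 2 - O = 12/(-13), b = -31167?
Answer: 50243513/1612 ≈ 31168.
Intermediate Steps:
O = 38/13 (O = 2 - 12/(-13) = 2 - 12*(-1)/13 = 2 - 1*(-12/13) = 2 + 12/13 = 38/13 ≈ 2.9231)
U(g) = (304/13 + g)/(77 + g) (U(g) = (g + 8*(38/13))/(g + 77) = (g + 304/13)/(77 + g) = (304/13 + g)/(77 + g))
U(-201) - b = (304/13 - 201)/(77 - 201) - 1*(-31167) = -2309/13/(-124) + 31167 = -1/124*(-2309/13) + 31167 = 2309/1612 + 31167 = 50243513/1612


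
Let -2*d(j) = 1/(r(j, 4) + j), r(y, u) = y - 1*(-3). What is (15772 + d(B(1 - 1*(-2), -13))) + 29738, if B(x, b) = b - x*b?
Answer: 5006099/110 ≈ 45510.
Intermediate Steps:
r(y, u) = 3 + y (r(y, u) = y + 3 = 3 + y)
B(x, b) = b - b*x
d(j) = -1/(2*(3 + 2*j)) (d(j) = -1/(2*((3 + j) + j)) = -1/(2*(3 + 2*j)))
(15772 + d(B(1 - 1*(-2), -13))) + 29738 = (15772 - 1/(6 + 4*(-13*(1 - (1 - 1*(-2)))))) + 29738 = (15772 - 1/(6 + 4*(-13*(1 - (1 + 2))))) + 29738 = (15772 - 1/(6 + 4*(-13*(1 - 1*3)))) + 29738 = (15772 - 1/(6 + 4*(-13*(1 - 3)))) + 29738 = (15772 - 1/(6 + 4*(-13*(-2)))) + 29738 = (15772 - 1/(6 + 4*26)) + 29738 = (15772 - 1/(6 + 104)) + 29738 = (15772 - 1/110) + 29738 = 1734919/110 + 29738 = 5006099/110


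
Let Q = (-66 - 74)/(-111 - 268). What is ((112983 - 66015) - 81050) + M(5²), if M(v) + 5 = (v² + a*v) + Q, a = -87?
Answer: -13506283/379 ≈ -35637.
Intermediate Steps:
Q = 140/379 (Q = -140/(-379) = -140*(-1/379) = 140/379 ≈ 0.36939)
M(v) = -1755/379 + v² - 87*v (M(v) = -5 + ((v² - 87*v) + 140/379) = -5 + (140/379 + v² - 87*v) = -1755/379 + v² - 87*v)
((112983 - 66015) - 81050) + M(5²) = ((112983 - 66015) - 81050) + (-1755/379 + (5²)² - 87*5²) = (46968 - 81050) + (-1755/379 + 25² - 87*25) = -34082 + (-1755/379 + 625 - 2175) = -34082 - 589205/379 = -13506283/379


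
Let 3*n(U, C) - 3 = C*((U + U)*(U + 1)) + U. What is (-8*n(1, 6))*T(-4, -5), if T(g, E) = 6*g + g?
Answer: 6272/3 ≈ 2090.7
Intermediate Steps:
T(g, E) = 7*g
n(U, C) = 1 + U/3 + 2*C*U*(1 + U)/3 (n(U, C) = 1 + (C*((U + U)*(U + 1)) + U)/3 = 1 + (C*((2*U)*(1 + U)) + U)/3 = 1 + (C*(2*U*(1 + U)) + U)/3 = 1 + (2*C*U*(1 + U) + U)/3 = 1 + (U + 2*C*U*(1 + U))/3 = 1 + (U/3 + 2*C*U*(1 + U)/3) = 1 + U/3 + 2*C*U*(1 + U)/3)
(-8*n(1, 6))*T(-4, -5) = (-8*(1 + (⅓)*1 + (⅔)*6*1 + (⅔)*6*1²))*(7*(-4)) = -8*(1 + ⅓ + 4 + (⅔)*6*1)*(-28) = -8*(1 + ⅓ + 4 + 4)*(-28) = -8*28/3*(-28) = -224/3*(-28) = 6272/3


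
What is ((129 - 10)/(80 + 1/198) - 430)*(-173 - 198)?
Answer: 359767604/2263 ≈ 1.5898e+5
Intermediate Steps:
((129 - 10)/(80 + 1/198) - 430)*(-173 - 198) = (119/(80 + 1/198) - 430)*(-371) = (119/(15841/198) - 430)*(-371) = (119*(198/15841) - 430)*(-371) = (3366/2263 - 430)*(-371) = -969724/2263*(-371) = 359767604/2263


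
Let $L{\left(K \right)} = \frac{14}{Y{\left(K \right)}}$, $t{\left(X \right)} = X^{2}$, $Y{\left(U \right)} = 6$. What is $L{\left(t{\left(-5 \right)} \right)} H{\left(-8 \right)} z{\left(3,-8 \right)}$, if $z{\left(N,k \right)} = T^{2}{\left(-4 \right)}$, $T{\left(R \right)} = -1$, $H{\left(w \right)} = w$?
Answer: $- \frac{56}{3} \approx -18.667$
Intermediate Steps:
$z{\left(N,k \right)} = 1$ ($z{\left(N,k \right)} = \left(-1\right)^{2} = 1$)
$L{\left(K \right)} = \frac{7}{3}$ ($L{\left(K \right)} = \frac{14}{6} = 14 \cdot \frac{1}{6} = \frac{7}{3}$)
$L{\left(t{\left(-5 \right)} \right)} H{\left(-8 \right)} z{\left(3,-8 \right)} = \frac{7}{3} \left(-8\right) 1 = \left(- \frac{56}{3}\right) 1 = - \frac{56}{3}$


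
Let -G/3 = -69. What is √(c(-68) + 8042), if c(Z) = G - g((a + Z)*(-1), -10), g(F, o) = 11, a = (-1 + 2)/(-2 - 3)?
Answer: √8238 ≈ 90.763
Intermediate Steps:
a = -⅕ (a = 1/(-5) = 1*(-⅕) = -⅕ ≈ -0.20000)
G = 207 (G = -3*(-69) = 207)
c(Z) = 196 (c(Z) = 207 - 1*11 = 207 - 11 = 196)
√(c(-68) + 8042) = √(196 + 8042) = √8238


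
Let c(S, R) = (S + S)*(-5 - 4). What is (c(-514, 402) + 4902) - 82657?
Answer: -68503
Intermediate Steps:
c(S, R) = -18*S (c(S, R) = (2*S)*(-9) = -18*S)
(c(-514, 402) + 4902) - 82657 = (-18*(-514) + 4902) - 82657 = (9252 + 4902) - 82657 = 14154 - 82657 = -68503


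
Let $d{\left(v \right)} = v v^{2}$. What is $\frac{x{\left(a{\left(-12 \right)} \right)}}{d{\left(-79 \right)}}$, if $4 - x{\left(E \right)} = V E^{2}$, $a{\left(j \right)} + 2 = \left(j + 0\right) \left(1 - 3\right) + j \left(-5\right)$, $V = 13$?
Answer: $\frac{87408}{493039} \approx 0.17728$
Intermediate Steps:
$a{\left(j \right)} = -2 - 7 j$ ($a{\left(j \right)} = -2 + \left(\left(j + 0\right) \left(1 - 3\right) + j \left(-5\right)\right) = -2 - \left(5 j - j \left(-2\right)\right) = -2 - 7 j$)
$x{\left(E \right)} = 4 - 13 E^{2}$
$d{\left(v \right)} = v^{3}$
$\frac{x{\left(a{\left(-12 \right)} \right)}}{d{\left(-79 \right)}} = \frac{4 - 13 \left(-2 - -84\right)^{2}}{\left(-79\right)^{3}} = \frac{4 - 13 \left(-2 + 84\right)^{2}}{-493039} = \left(4 - 13 \cdot 82^{2}\right) \left(- \frac{1}{493039}\right) = \left(4 - 87412\right) \left(- \frac{1}{493039}\right) = \left(-87408\right) \left(- \frac{1}{493039}\right) = \frac{87408}{493039}$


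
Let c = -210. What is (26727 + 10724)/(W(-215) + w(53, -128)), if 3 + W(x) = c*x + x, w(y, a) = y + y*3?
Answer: 37451/45144 ≈ 0.82959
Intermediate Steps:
w(y, a) = 4*y (w(y, a) = y + 3*y = 4*y)
W(x) = -3 - 209*x (W(x) = -3 + (-210*x + x) = -3 - 209*x)
(26727 + 10724)/(W(-215) + w(53, -128)) = (26727 + 10724)/((-3 - 209*(-215)) + 4*53) = 37451/((-3 + 44935) + 212) = 37451/(44932 + 212) = 37451/45144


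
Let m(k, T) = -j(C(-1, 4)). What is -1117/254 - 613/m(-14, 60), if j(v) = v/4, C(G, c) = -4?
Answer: -156819/254 ≈ -617.40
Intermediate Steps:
j(v) = v/4 (j(v) = v*(1/4) = v/4)
m(k, T) = 1 (m(k, T) = -(-4)/4 = -1*(-1) = 1)
-1117/254 - 613/m(-14, 60) = -1117/254 - 613/1 = -1117*1/254 - 613*1 = -1117/254 - 613 = -156819/254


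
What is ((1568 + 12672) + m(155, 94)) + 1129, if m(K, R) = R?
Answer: 15463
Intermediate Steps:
((1568 + 12672) + m(155, 94)) + 1129 = ((1568 + 12672) + 94) + 1129 = (14240 + 94) + 1129 = 14334 + 1129 = 15463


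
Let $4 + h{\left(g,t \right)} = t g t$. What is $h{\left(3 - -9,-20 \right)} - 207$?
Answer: $4589$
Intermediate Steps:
$h{\left(g,t \right)} = -4 + g t^{2}$ ($h{\left(g,t \right)} = -4 + t g t = -4 + g t t = -4 + g t^{2}$)
$h{\left(3 - -9,-20 \right)} - 207 = \left(-4 + \left(3 - -9\right) \left(-20\right)^{2}\right) - 207 = \left(-4 + \left(3 + 9\right) 400\right) - 207 = \left(-4 + 12 \cdot 400\right) - 207 = \left(-4 + 4800\right) - 207 = 4796 - 207 = 4589$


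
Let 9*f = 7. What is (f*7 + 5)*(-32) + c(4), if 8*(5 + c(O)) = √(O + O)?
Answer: -3053/9 + √2/4 ≈ -338.87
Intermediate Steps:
f = 7/9 (f = (⅑)*7 = 7/9 ≈ 0.77778)
c(O) = -5 + √2*√O/8 (c(O) = -5 + √(O + O)/8 = -5 + √(2*O)/8 = -5 + (√2*√O)/8 = -5 + √2*√O/8)
(f*7 + 5)*(-32) + c(4) = ((7/9)*7 + 5)*(-32) + (-5 + √2*√4/8) = (49/9 + 5)*(-32) + (-5 + (⅛)*√2*2) = (94/9)*(-32) + (-5 + √2/4) = -3008/9 + (-5 + √2/4) = -3053/9 + √2/4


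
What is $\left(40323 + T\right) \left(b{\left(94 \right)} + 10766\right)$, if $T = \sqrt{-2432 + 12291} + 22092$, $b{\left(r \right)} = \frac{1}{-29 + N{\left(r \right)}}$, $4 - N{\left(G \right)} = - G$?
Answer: $\frac{15455098275}{23} + \frac{742855 \sqrt{9859}}{69} \approx 6.7303 \cdot 10^{8}$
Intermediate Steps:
$N{\left(G \right)} = 4 + G$ ($N{\left(G \right)} = 4 - - G = 4 + G$)
$b{\left(r \right)} = \frac{1}{-25 + r}$ ($b{\left(r \right)} = \frac{1}{-29 + \left(4 + r\right)} = \frac{1}{-25 + r}$)
$T = 22092 + \sqrt{9859}$ ($T = \sqrt{9859} + 22092 = 22092 + \sqrt{9859} \approx 22191.0$)
$\left(40323 + T\right) \left(b{\left(94 \right)} + 10766\right) = \left(40323 + \left(22092 + \sqrt{9859}\right)\right) \left(\frac{1}{-25 + 94} + 10766\right) = \left(62415 + \sqrt{9859}\right) \left(\frac{1}{69} + 10766\right) = \left(62415 + \sqrt{9859}\right) \frac{742855}{69} = \frac{15455098275}{23} + \frac{742855 \sqrt{9859}}{69}$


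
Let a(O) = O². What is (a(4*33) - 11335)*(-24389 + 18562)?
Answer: -35480603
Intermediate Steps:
(a(4*33) - 11335)*(-24389 + 18562) = ((4*33)² - 11335)*(-24389 + 18562) = (132² - 11335)*(-5827) = (17424 - 11335)*(-5827) = 6089*(-5827) = -35480603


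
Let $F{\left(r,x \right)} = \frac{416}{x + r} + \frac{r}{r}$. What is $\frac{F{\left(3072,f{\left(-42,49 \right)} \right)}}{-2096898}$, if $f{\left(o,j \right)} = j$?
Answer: $- \frac{1179}{2181472886} \approx -5.4046 \cdot 10^{-7}$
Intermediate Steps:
$F{\left(r,x \right)} = 1 + \frac{416}{r + x}$ ($F{\left(r,x \right)} = \frac{416}{r + x} + 1 = 1 + \frac{416}{r + x}$)
$\frac{F{\left(3072,f{\left(-42,49 \right)} \right)}}{-2096898} = \frac{\frac{1}{3072 + 49} \left(416 + 3072 + 49\right)}{-2096898} = \frac{1}{3121} \cdot 3537 \left(- \frac{1}{2096898}\right) = \frac{3537}{3121} \left(- \frac{1}{2096898}\right) = - \frac{1179}{2181472886}$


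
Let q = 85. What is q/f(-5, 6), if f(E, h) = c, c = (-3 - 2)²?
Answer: 17/5 ≈ 3.4000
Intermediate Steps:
c = 25 (c = (-5)² = 25)
f(E, h) = 25
q/f(-5, 6) = 85/25 = 85*(1/25) = 17/5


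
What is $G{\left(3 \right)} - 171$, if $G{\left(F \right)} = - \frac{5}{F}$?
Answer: $- \frac{518}{3} \approx -172.67$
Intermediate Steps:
$G{\left(3 \right)} - 171 = - \frac{5}{3} - 171 = - \frac{518}{3}$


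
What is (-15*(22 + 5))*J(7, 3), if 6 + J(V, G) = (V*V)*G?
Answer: -57105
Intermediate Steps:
J(V, G) = -6 + G*V² (J(V, G) = -6 + (V*V)*G = -6 + V²*G = -6 + G*V²)
(-15*(22 + 5))*J(7, 3) = (-15*(22 + 5))*(-6 + 3*7²) = (-15*27)*(-6 + 3*49) = -405*(-6 + 147) = -405*141 = -57105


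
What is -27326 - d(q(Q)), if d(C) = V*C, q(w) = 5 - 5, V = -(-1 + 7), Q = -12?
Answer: -27326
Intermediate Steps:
V = -6 (V = -1*6 = -6)
q(w) = 0
d(C) = -6*C
-27326 - d(q(Q)) = -27326 - (-6)*0 = -27326 - 1*0 = -27326 + 0 = -27326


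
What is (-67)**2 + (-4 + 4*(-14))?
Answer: 4429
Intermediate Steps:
(-67)**2 + (-4 + 4*(-14)) = 4489 + (-4 - 56) = 4489 - 60 = 4429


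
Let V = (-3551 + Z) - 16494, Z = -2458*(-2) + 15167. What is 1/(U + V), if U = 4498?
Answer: 1/4536 ≈ 0.00022046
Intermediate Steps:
Z = 20083 (Z = 4916 + 15167 = 20083)
V = 38 (V = (-3551 + 20083) - 16494 = 16532 - 16494 = 38)
1/(U + V) = 1/(4498 + 38) = 1/4536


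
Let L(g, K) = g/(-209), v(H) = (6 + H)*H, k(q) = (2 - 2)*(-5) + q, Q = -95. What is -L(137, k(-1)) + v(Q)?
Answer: 1767232/209 ≈ 8455.7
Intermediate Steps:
k(q) = q (k(q) = 0*(-5) + q = 0 + q = q)
v(H) = H*(6 + H)
L(g, K) = -g/209 (L(g, K) = g*(-1/209) = -g/209)
-L(137, k(-1)) + v(Q) = -(-1)*137/209 - 95*(6 - 95) = -1*(-137/209) - 95*(-89) = 137/209 + 8455 = 1767232/209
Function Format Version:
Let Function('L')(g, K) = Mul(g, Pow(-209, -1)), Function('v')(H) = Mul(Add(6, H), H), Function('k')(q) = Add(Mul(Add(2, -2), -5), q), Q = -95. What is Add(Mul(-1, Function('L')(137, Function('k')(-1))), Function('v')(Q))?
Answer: Rational(1767232, 209) ≈ 8455.7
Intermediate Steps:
Function('k')(q) = q (Function('k')(q) = Add(Mul(0, -5), q) = Add(0, q) = q)
Function('v')(H) = Mul(H, Add(6, H))
Function('L')(g, K) = Mul(Rational(-1, 209), g) (Function('L')(g, K) = Mul(g, Rational(-1, 209)) = Mul(Rational(-1, 209), g))
Add(Mul(-1, Function('L')(137, Function('k')(-1))), Function('v')(Q)) = Add(Mul(-1, Mul(Rational(-1, 209), 137)), Mul(-95, Add(6, -95))) = Add(Mul(-1, Rational(-137, 209)), Mul(-95, -89)) = Add(Rational(137, 209), 8455) = Rational(1767232, 209)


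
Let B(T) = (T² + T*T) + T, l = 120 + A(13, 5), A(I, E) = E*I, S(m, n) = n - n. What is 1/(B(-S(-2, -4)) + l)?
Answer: 1/185 ≈ 0.0054054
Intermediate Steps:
S(m, n) = 0
l = 185 (l = 120 + 5*13 = 120 + 65 = 185)
B(T) = T + 2*T² (B(T) = (T² + T²) + T = 2*T² + T = T + 2*T²)
1/(B(-S(-2, -4)) + l) = 1/((-1*0)*(1 + 2*(-1*0)) + 185) = 1/(0*(1 + 2*0) + 185) = 1/(0*(1 + 0) + 185) = 1/(0*1 + 185) = 1/(0 + 185) = 1/185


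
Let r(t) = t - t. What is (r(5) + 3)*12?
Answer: 36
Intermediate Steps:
r(t) = 0
(r(5) + 3)*12 = (0 + 3)*12 = 3*12 = 36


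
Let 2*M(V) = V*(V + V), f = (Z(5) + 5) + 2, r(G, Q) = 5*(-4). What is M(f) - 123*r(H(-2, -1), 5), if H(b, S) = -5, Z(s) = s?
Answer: 2604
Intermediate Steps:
r(G, Q) = -20
f = 12 (f = (5 + 5) + 2 = 10 + 2 = 12)
M(V) = V**2 (M(V) = (V*(V + V))/2 = (V*(2*V))/2 = (2*V**2)/2 = V**2)
M(f) - 123*r(H(-2, -1), 5) = 12**2 - 123*(-20) = 144 + 2460 = 2604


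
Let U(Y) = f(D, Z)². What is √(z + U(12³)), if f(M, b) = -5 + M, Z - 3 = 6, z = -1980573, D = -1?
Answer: I*√1980537 ≈ 1407.3*I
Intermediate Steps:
Z = 9 (Z = 3 + 6 = 9)
U(Y) = 36 (U(Y) = (-5 - 1)² = (-6)² = 36)
√(z + U(12³)) = √(-1980573 + 36) = √(-1980537) = I*√1980537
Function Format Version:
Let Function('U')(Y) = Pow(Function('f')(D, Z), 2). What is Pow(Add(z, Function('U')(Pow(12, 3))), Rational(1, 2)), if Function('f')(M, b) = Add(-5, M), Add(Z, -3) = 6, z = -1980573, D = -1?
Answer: Mul(I, Pow(1980537, Rational(1, 2))) ≈ Mul(1407.3, I)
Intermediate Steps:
Z = 9 (Z = Add(3, 6) = 9)
Function('U')(Y) = 36 (Function('U')(Y) = Pow(Add(-5, -1), 2) = Pow(-6, 2) = 36)
Pow(Add(z, Function('U')(Pow(12, 3))), Rational(1, 2)) = Pow(Add(-1980573, 36), Rational(1, 2)) = Pow(-1980537, Rational(1, 2)) = Mul(I, Pow(1980537, Rational(1, 2)))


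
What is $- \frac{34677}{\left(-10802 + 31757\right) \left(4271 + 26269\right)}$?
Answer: $- \frac{3853}{71107300} \approx -5.4186 \cdot 10^{-5}$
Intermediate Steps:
$- \frac{34677}{\left(-10802 + 31757\right) \left(4271 + 26269\right)} = - \frac{34677}{20955 \cdot 30540} = - \frac{34677}{639965700} = \left(-34677\right) \frac{1}{639965700} = - \frac{3853}{71107300}$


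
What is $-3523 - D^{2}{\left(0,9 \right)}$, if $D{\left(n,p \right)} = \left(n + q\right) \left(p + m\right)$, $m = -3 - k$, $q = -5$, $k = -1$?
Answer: $-4748$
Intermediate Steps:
$m = -2$ ($m = -3 - -1 = -3 + 1 = -2$)
$D{\left(n,p \right)} = \left(-5 + n\right) \left(-2 + p\right)$ ($D{\left(n,p \right)} = \left(n - 5\right) \left(p - 2\right) = \left(-5 + n\right) \left(-2 + p\right)$)
$-3523 - D^{2}{\left(0,9 \right)} = -3523 - \left(10 - 45 - 0 + 0 \cdot 9\right)^{2} = -3523 - \left(10 - 45 + 0 + 0\right)^{2} = -3523 - \left(-35\right)^{2} = -3523 - 1225 = -4748$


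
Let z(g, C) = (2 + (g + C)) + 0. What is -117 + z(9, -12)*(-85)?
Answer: -32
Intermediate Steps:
z(g, C) = 2 + C + g (z(g, C) = (2 + (C + g)) + 0 = (2 + C + g) + 0 = 2 + C + g)
-117 + z(9, -12)*(-85) = -117 + (2 - 12 + 9)*(-85) = -117 - 1*(-85) = -117 + 85 = -32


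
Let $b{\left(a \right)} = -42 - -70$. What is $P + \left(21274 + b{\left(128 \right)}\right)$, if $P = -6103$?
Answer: $15199$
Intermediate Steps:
$b{\left(a \right)} = 28$ ($b{\left(a \right)} = -42 + 70 = 28$)
$P + \left(21274 + b{\left(128 \right)}\right) = -6103 + \left(21274 + 28\right) = -6103 + 21302 = 15199$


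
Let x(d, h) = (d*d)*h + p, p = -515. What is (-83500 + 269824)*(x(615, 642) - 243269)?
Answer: 45197854715784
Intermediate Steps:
x(d, h) = -515 + h*d² (x(d, h) = (d*d)*h - 515 = d²*h - 515 = h*d² - 515 = -515 + h*d²)
(-83500 + 269824)*(x(615, 642) - 243269) = (-83500 + 269824)*((-515 + 642*615²) - 243269) = 186324*((-515 + 642*378225) - 243269) = 186324*((-515 + 242820450) - 243269) = 186324*(242819935 - 243269) = 186324*242576666 = 45197854715784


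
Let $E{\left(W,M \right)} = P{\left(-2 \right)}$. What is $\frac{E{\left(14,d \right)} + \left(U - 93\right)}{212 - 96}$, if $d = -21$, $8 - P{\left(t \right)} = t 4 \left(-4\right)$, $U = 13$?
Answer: $- \frac{26}{29} \approx -0.89655$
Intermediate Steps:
$P{\left(t \right)} = 8 + 16 t$ ($P{\left(t \right)} = 8 - t 4 \left(-4\right) = 8 - 4 t \left(-4\right) = 8 - - 16 t = 8 + 16 t$)
$E{\left(W,M \right)} = -24$ ($E{\left(W,M \right)} = 8 + 16 \left(-2\right) = 8 - 32 = -24$)
$\frac{E{\left(14,d \right)} + \left(U - 93\right)}{212 - 96} = \frac{-24 + \left(13 - 93\right)}{212 - 96} = \frac{-24 + \left(13 - 93\right)}{116} = \frac{-24 - 80}{116} = \frac{1}{116} \left(-104\right) = - \frac{26}{29}$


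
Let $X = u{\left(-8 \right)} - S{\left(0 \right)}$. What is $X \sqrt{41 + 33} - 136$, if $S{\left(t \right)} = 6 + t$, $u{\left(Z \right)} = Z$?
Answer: $-136 - 14 \sqrt{74} \approx -256.43$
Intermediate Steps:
$X = -14$ ($X = -8 - \left(6 + 0\right) = -8 - 6 = -14$)
$X \sqrt{41 + 33} - 136 = - 14 \sqrt{41 + 33} - 136 = - 14 \sqrt{74} - 136 = -136 - 14 \sqrt{74}$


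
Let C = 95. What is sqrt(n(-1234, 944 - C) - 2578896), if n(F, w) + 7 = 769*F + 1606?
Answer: I*sqrt(3526243) ≈ 1877.8*I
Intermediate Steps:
n(F, w) = 1599 + 769*F (n(F, w) = -7 + (769*F + 1606) = -7 + (1606 + 769*F) = 1599 + 769*F)
sqrt(n(-1234, 944 - C) - 2578896) = sqrt((1599 + 769*(-1234)) - 2578896) = sqrt((1599 - 948946) - 2578896) = sqrt(-947347 - 2578896) = sqrt(-3526243) = I*sqrt(3526243)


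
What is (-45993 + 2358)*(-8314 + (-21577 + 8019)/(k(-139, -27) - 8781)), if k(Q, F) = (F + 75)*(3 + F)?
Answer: 1200971981180/3311 ≈ 3.6272e+8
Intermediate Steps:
k(Q, F) = (3 + F)*(75 + F) (k(Q, F) = (75 + F)*(3 + F) = (3 + F)*(75 + F))
(-45993 + 2358)*(-8314 + (-21577 + 8019)/(k(-139, -27) - 8781)) = (-45993 + 2358)*(-8314 + (-21577 + 8019)/((225 + (-27)**2 + 78*(-27)) - 8781)) = -43635*(-8314 - 13558/((225 + 729 - 2106) - 8781)) = -43635*(-8314 - 13558/(-1152 - 8781)) = -43635*(-8314 - 13558/(-9933)) = -43635*(-8314 - 13558*(-1/9933)) = -43635*(-8314 + 13558/9933) = -43635*(-82569404/9933) = 1200971981180/3311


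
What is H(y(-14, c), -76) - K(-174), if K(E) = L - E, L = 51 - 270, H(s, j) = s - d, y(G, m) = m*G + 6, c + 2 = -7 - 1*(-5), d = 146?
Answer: -39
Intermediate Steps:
c = -4 (c = -2 + (-7 - 1*(-5)) = -2 + (-7 + 5) = -2 - 2 = -4)
y(G, m) = 6 + G*m (y(G, m) = G*m + 6 = 6 + G*m)
H(s, j) = -146 + s (H(s, j) = s - 1*146 = s - 146 = -146 + s)
L = -219
K(E) = -219 - E
H(y(-14, c), -76) - K(-174) = (-146 + (6 - 14*(-4))) - (-219 - 1*(-174)) = (-146 + (6 + 56)) - (-219 + 174) = (-146 + 62) - 1*(-45) = -84 + 45 = -39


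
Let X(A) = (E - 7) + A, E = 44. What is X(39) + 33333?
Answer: 33409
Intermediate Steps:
X(A) = 37 + A (X(A) = (44 - 7) + A = 37 + A)
X(39) + 33333 = (37 + 39) + 33333 = 76 + 33333 = 33409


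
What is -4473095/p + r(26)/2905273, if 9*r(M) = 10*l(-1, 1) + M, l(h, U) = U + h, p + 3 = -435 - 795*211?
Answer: 12995562615797/488617528959 ≈ 26.597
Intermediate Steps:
p = -168183 (p = -3 + (-435 - 795*211) = -3 + (-435 - 167745) = -3 - 168180 = -168183)
r(M) = M/9 (r(M) = (10*(1 - 1) + M)/9 = (10*0 + M)/9 = (0 + M)/9 = M/9)
-4473095/p + r(26)/2905273 = -4473095/(-168183) + ((1/9)*26)/2905273 = -4473095*(-1/168183) + (26/9)*(1/2905273) = 4473095/168183 + 26/26147457 = 12995562615797/488617528959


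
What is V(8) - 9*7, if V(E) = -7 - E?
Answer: -78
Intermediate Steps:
V(8) - 9*7 = (-7 - 1*8) - 9*7 = (-7 - 8) - 63 = -15 - 63 = -78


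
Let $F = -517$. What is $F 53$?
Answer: $-27401$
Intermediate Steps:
$F 53 = \left(-517\right) 53 = -27401$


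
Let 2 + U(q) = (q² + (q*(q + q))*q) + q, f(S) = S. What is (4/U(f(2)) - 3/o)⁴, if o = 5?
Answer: 16/625 ≈ 0.025600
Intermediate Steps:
U(q) = -2 + q + q² + 2*q³ (U(q) = -2 + ((q² + (q*(q + q))*q) + q) = -2 + ((q² + (q*(2*q))*q) + q) = -2 + ((q² + (2*q²)*q) + q) = -2 + ((q² + 2*q³) + q) = -2 + (q + q² + 2*q³) = -2 + q + q² + 2*q³)
(4/U(f(2)) - 3/o)⁴ = (4/(-2 + 2 + 2² + 2*2³) - 3/5)⁴ = (4/(-2 + 2 + 4 + 2*8) - 3*⅕)⁴ = (4/(-2 + 2 + 4 + 16) - ⅗)⁴ = (4/20 - ⅗)⁴ = (4*(1/20) - ⅗)⁴ = (⅕ - ⅗)⁴ = (-⅖)⁴ = 16/625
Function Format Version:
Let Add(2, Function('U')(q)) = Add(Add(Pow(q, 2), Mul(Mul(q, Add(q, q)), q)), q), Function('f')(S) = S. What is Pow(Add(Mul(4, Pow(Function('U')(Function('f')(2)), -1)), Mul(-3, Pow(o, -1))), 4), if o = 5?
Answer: Rational(16, 625) ≈ 0.025600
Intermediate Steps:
Function('U')(q) = Add(-2, q, Pow(q, 2), Mul(2, Pow(q, 3))) (Function('U')(q) = Add(-2, Add(Add(Pow(q, 2), Mul(Mul(q, Add(q, q)), q)), q)) = Add(-2, Add(Add(Pow(q, 2), Mul(Mul(q, Mul(2, q)), q)), q)) = Add(-2, Add(Add(Pow(q, 2), Mul(Mul(2, Pow(q, 2)), q)), q)) = Add(-2, Add(Add(Pow(q, 2), Mul(2, Pow(q, 3))), q)) = Add(-2, Add(q, Pow(q, 2), Mul(2, Pow(q, 3)))) = Add(-2, q, Pow(q, 2), Mul(2, Pow(q, 3))))
Pow(Add(Mul(4, Pow(Function('U')(Function('f')(2)), -1)), Mul(-3, Pow(o, -1))), 4) = Pow(Add(Mul(4, Pow(Add(-2, 2, Pow(2, 2), Mul(2, Pow(2, 3))), -1)), Mul(-3, Pow(5, -1))), 4) = Pow(Add(Mul(4, Pow(Add(-2, 2, 4, Mul(2, 8)), -1)), Mul(-3, Rational(1, 5))), 4) = Pow(Add(Mul(4, Pow(Add(-2, 2, 4, 16), -1)), Rational(-3, 5)), 4) = Pow(Add(Mul(4, Pow(20, -1)), Rational(-3, 5)), 4) = Pow(Add(Mul(4, Rational(1, 20)), Rational(-3, 5)), 4) = Pow(Add(Rational(1, 5), Rational(-3, 5)), 4) = Pow(Rational(-2, 5), 4) = Rational(16, 625)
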